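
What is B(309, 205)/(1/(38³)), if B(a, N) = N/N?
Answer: 54872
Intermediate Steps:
B(a, N) = 1
B(309, 205)/(1/(38³)) = 1/1/(38³) = 1/1/54872 = 1/(1/54872) = 1*54872 = 54872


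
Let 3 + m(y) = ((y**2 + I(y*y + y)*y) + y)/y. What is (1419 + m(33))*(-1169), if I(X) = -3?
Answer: -1691543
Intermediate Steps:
m(y) = -3 + (y**2 - 2*y)/y (m(y) = -3 + ((y**2 - 3*y) + y)/y = -3 + (y**2 - 2*y)/y)
(1419 + m(33))*(-1169) = (1419 + (-5 + 33))*(-1169) = (1419 + 28)*(-1169) = 1447*(-1169) = -1691543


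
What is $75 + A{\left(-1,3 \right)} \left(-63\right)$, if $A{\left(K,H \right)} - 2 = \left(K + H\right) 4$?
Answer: $-555$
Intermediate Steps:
$A{\left(K,H \right)} = 2 + 4 H + 4 K$ ($A{\left(K,H \right)} = 2 + \left(K + H\right) 4 = 2 + \left(H + K\right) 4 = 2 + \left(4 H + 4 K\right) = 2 + 4 H + 4 K$)
$75 + A{\left(-1,3 \right)} \left(-63\right) = 75 + \left(2 + 4 \cdot 3 + 4 \left(-1\right)\right) \left(-63\right) = 75 + \left(2 + 12 - 4\right) \left(-63\right) = 75 + 10 \left(-63\right) = 75 - 630 = -555$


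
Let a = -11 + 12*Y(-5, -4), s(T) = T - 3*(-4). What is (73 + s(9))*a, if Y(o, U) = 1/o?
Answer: -6298/5 ≈ -1259.6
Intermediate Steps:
s(T) = 12 + T (s(T) = T + 12 = 12 + T)
a = -67/5 (a = -11 + 12/(-5) = -11 + 12*(-⅕) = -11 - 12/5 = -67/5 ≈ -13.400)
(73 + s(9))*a = (73 + (12 + 9))*(-67/5) = (73 + 21)*(-67/5) = 94*(-67/5) = -6298/5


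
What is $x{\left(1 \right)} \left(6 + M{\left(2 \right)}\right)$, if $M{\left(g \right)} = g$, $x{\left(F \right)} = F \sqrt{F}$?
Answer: $8$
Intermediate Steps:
$x{\left(F \right)} = F^{\frac{3}{2}}$
$x{\left(1 \right)} \left(6 + M{\left(2 \right)}\right) = 1^{\frac{3}{2}} \left(6 + 2\right) = 1 \cdot 8 = 8$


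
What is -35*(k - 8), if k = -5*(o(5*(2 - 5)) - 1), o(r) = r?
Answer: -2520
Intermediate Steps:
k = 80 (k = -5*(5*(2 - 5) - 1) = -5*(5*(-3) - 1) = -5*(-15 - 1) = -5*(-16) = 80)
-35*(k - 8) = -35*(80 - 8) = -35*72 = -2520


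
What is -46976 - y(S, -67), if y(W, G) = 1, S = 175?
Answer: -46977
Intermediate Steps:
-46976 - y(S, -67) = -46976 - 1*1 = -46976 - 1 = -46977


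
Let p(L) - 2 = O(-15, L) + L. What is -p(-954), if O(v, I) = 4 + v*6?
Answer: 1038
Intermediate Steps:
O(v, I) = 4 + 6*v
p(L) = -84 + L (p(L) = 2 + ((4 + 6*(-15)) + L) = 2 + ((4 - 90) + L) = 2 + (-86 + L) = -84 + L)
-p(-954) = -(-84 - 954) = -1*(-1038) = 1038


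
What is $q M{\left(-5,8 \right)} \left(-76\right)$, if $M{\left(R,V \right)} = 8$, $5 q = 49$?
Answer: $- \frac{29792}{5} \approx -5958.4$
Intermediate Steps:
$q = \frac{49}{5}$ ($q = \frac{1}{5} \cdot 49 = \frac{49}{5} \approx 9.8$)
$q M{\left(-5,8 \right)} \left(-76\right) = \frac{49}{5} \cdot 8 \left(-76\right) = \frac{392}{5} \left(-76\right) = - \frac{29792}{5}$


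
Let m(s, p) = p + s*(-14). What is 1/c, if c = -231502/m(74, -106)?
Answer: 571/115751 ≈ 0.0049330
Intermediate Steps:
m(s, p) = p - 14*s
c = 115751/571 (c = -231502/(-106 - 14*74) = -231502/(-106 - 1036) = -231502/(-1142) = -231502*(-1/1142) = 115751/571 ≈ 202.72)
1/c = 1/(115751/571) = 571/115751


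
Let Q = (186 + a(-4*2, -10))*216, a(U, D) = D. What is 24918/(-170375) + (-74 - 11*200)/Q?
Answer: -222452573/1079496000 ≈ -0.20607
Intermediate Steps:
Q = 38016 (Q = (186 - 10)*216 = 176*216 = 38016)
24918/(-170375) + (-74 - 11*200)/Q = 24918/(-170375) + (-74 - 11*200)/38016 = 24918*(-1/170375) + (-74 - 2200)*(1/38016) = -24918/170375 - 2274*1/38016 = -24918/170375 - 379/6336 = -222452573/1079496000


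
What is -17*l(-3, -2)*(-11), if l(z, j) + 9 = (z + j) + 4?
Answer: -1870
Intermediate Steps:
l(z, j) = -5 + j + z (l(z, j) = -9 + ((z + j) + 4) = -9 + ((j + z) + 4) = -9 + (4 + j + z) = -5 + j + z)
-17*l(-3, -2)*(-11) = -17*(-5 - 2 - 3)*(-11) = -17*(-10)*(-11) = 170*(-11) = -1870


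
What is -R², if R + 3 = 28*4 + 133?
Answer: -58564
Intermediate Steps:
R = 242 (R = -3 + (28*4 + 133) = -3 + (112 + 133) = -3 + 245 = 242)
-R² = -1*242² = -1*58564 = -58564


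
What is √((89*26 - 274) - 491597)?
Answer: I*√489557 ≈ 699.68*I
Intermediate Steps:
√((89*26 - 274) - 491597) = √((2314 - 274) - 491597) = √(2040 - 491597) = √(-489557) = I*√489557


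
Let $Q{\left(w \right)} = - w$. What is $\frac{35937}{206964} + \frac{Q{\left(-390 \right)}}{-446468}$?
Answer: $\frac{443444571}{2566744532} \approx 0.17277$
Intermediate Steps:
$\frac{35937}{206964} + \frac{Q{\left(-390 \right)}}{-446468} = \frac{35937}{206964} + \frac{\left(-1\right) \left(-390\right)}{-446468} = 35937 \cdot \frac{1}{206964} + 390 \left(- \frac{1}{446468}\right) = \frac{3993}{22996} - \frac{195}{223234} = \frac{443444571}{2566744532}$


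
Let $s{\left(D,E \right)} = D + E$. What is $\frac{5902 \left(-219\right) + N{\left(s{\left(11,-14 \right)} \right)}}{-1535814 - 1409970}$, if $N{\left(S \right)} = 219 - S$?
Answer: $\frac{107693}{245482} \approx 0.4387$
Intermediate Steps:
$\frac{5902 \left(-219\right) + N{\left(s{\left(11,-14 \right)} \right)}}{-1535814 - 1409970} = \frac{5902 \left(-219\right) + \left(219 - \left(11 - 14\right)\right)}{-1535814 - 1409970} = \frac{-1292538 + \left(219 - -3\right)}{-2945784} = \left(-1292538 + \left(219 + 3\right)\right) \left(- \frac{1}{2945784}\right) = \left(-1292538 + 222\right) \left(- \frac{1}{2945784}\right) = \left(-1292316\right) \left(- \frac{1}{2945784}\right) = \frac{107693}{245482}$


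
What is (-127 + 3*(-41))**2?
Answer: 62500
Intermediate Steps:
(-127 + 3*(-41))**2 = (-127 - 123)**2 = (-250)**2 = 62500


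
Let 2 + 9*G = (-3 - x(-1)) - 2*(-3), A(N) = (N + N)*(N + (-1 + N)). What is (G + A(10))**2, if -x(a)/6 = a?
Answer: 11662225/81 ≈ 1.4398e+5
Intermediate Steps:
x(a) = -6*a
A(N) = 2*N*(-1 + 2*N) (A(N) = (2*N)*(-1 + 2*N) = 2*N*(-1 + 2*N))
G = -5/9 (G = -2/9 + ((-3 - (-6)*(-1)) - 2*(-3))/9 = -2/9 + ((-3 - 1*6) + 6)/9 = -2/9 + ((-3 - 6) + 6)/9 = -2/9 + (-9 + 6)/9 = -2/9 + (1/9)*(-3) = -2/9 - 1/3 = -5/9 ≈ -0.55556)
(G + A(10))**2 = (-5/9 + 2*10*(-1 + 2*10))**2 = (-5/9 + 2*10*(-1 + 20))**2 = (-5/9 + 2*10*19)**2 = (-5/9 + 380)**2 = (3415/9)**2 = 11662225/81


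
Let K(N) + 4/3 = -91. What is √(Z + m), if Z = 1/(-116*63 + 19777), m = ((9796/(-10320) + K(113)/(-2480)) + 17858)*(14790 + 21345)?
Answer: √2852214802133399354939671/66484708 ≈ 25402.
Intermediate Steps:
K(N) = -277/3 (K(N) = -4/3 - 91 = -277/3)
m = 13762230584355/21328 (m = ((9796/(-10320) - 277/3/(-2480)) + 17858)*(14790 + 21345) = ((9796*(-1/10320) - 277/3*(-1/2480)) + 17858)*36135 = ((-2449/2580 + 277/7440) + 17858)*36135 = (-19451/21328 + 17858)*36135 = (380855973/21328)*36135 = 13762230584355/21328 ≈ 6.4527e+8)
Z = 1/12469 (Z = 1/(-7308 + 19777) = 1/12469 ≈ 8.0199e-5)
√(Z + m) = √(1/12469 + 13762230584355/21328) = √(171601253156343823/265938832) = √2852214802133399354939671/66484708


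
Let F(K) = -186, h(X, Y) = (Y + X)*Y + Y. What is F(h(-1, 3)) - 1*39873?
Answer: -40059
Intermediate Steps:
h(X, Y) = Y + Y*(X + Y) (h(X, Y) = (X + Y)*Y + Y = Y*(X + Y) + Y = Y + Y*(X + Y))
F(h(-1, 3)) - 1*39873 = -186 - 1*39873 = -186 - 39873 = -40059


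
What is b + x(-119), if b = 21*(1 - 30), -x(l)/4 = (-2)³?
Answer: -577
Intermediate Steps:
x(l) = 32 (x(l) = -4*(-2)³ = -4*(-8) = 32)
b = -609 (b = 21*(-29) = -609)
b + x(-119) = -609 + 32 = -577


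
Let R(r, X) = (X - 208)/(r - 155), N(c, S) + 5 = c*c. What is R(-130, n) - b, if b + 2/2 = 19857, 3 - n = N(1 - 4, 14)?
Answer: -297829/15 ≈ -19855.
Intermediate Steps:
N(c, S) = -5 + c² (N(c, S) = -5 + c*c = -5 + c²)
n = -1 (n = 3 - (-5 + (1 - 4)²) = 3 - (-5 + (-3)²) = 3 - (-5 + 9) = 3 - 1*4 = 3 - 4 = -1)
R(r, X) = (-208 + X)/(-155 + r)
b = 19856 (b = -1 + 19857 = 19856)
R(-130, n) - b = (-208 - 1)/(-155 - 130) - 1*19856 = -209/(-285) - 19856 = -1/285*(-209) - 19856 = 11/15 - 19856 = -297829/15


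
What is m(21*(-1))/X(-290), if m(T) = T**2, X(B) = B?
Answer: -441/290 ≈ -1.5207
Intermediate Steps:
m(21*(-1))/X(-290) = (21*(-1))**2/(-290) = (-21)**2*(-1/290) = 441*(-1/290) = -441/290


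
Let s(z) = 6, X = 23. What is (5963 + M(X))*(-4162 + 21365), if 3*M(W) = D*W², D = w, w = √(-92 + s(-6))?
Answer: 102581489 + 9100387*I*√86/3 ≈ 1.0258e+8 + 2.8131e+7*I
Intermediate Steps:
w = I*√86 (w = √(-92 + 6) = √(-86) = I*√86 ≈ 9.2736*I)
D = I*√86 ≈ 9.2736*I
M(W) = I*√86*W²/3 (M(W) = ((I*√86)*W²)/3 = (I*√86*W²)/3 = I*√86*W²/3)
(5963 + M(X))*(-4162 + 21365) = (5963 + (⅓)*I*√86*23²)*(-4162 + 21365) = (5963 + (⅓)*I*√86*529)*17203 = (5963 + 529*I*√86/3)*17203 = 102581489 + 9100387*I*√86/3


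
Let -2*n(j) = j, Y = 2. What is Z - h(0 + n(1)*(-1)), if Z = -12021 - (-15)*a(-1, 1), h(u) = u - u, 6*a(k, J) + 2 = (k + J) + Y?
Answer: -12021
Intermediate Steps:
n(j) = -j/2
a(k, J) = J/6 + k/6 (a(k, J) = -⅓ + ((k + J) + 2)/6 = -⅓ + ((J + k) + 2)/6 = -⅓ + (2 + J + k)/6 = -⅓ + (⅓ + J/6 + k/6) = J/6 + k/6)
h(u) = 0
Z = -12021 (Z = -12021 - (-15)*((⅙)*1 + (⅙)*(-1)) = -12021 - (-15)*(⅙ - ⅙) = -12021 - (-15)*0 = -12021 - 1*0 = -12021 + 0 = -12021)
Z - h(0 + n(1)*(-1)) = -12021 - 1*0 = -12021 + 0 = -12021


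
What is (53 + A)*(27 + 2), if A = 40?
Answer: 2697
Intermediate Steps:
(53 + A)*(27 + 2) = (53 + 40)*(27 + 2) = 93*29 = 2697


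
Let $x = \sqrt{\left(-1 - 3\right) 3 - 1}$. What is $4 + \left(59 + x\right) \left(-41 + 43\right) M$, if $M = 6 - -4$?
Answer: $1184 + 20 i \sqrt{13} \approx 1184.0 + 72.111 i$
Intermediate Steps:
$M = 10$ ($M = 6 + 4 = 10$)
$x = i \sqrt{13}$ ($x = \sqrt{\left(-4\right) 3 - 1} = \sqrt{-12 - 1} = \sqrt{-13} = i \sqrt{13} \approx 3.6056 i$)
$4 + \left(59 + x\right) \left(-41 + 43\right) M = 4 + \left(59 + i \sqrt{13}\right) \left(-41 + 43\right) 10 = 4 + \left(59 + i \sqrt{13}\right) 2 \cdot 10 = 4 + \left(118 + 2 i \sqrt{13}\right) 10 = 4 + \left(1180 + 20 i \sqrt{13}\right) = 1184 + 20 i \sqrt{13}$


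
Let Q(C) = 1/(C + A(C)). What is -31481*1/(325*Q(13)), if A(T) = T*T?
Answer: -440734/25 ≈ -17629.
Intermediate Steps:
A(T) = T²
Q(C) = 1/(C + C²)
-31481*1/(325*Q(13)) = -31481/(325*(1/(13*(1 + 13)))) = -31481/(325*((1/13)/14)) = -31481/(325*((1/13)*(1/14))) = -31481/(325*(1/182)) = -31481/25/14 = -31481*14/25 = -440734/25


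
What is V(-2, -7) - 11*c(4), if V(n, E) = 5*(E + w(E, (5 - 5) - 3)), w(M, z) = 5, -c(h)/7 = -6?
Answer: -472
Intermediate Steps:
c(h) = 42 (c(h) = -7*(-6) = 42)
V(n, E) = 25 + 5*E (V(n, E) = 5*(E + 5) = 5*(5 + E) = 25 + 5*E)
V(-2, -7) - 11*c(4) = (25 + 5*(-7)) - 11*42 = (25 - 35) - 462 = -10 - 462 = -472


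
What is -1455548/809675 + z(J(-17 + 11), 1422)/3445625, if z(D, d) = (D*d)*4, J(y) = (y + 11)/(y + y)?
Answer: -40137532058/22318691375 ≈ -1.7984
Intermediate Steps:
J(y) = (11 + y)/(2*y) (J(y) = (11 + y)/((2*y)) = (11 + y)*(1/(2*y)) = (11 + y)/(2*y))
z(D, d) = 4*D*d
-1455548/809675 + z(J(-17 + 11), 1422)/3445625 = -1455548/809675 + (4*((11 + (-17 + 11))/(2*(-17 + 11)))*1422)/3445625 = -1455548*1/809675 + (4*((1/2)*(11 - 6)/(-6))*1422)*(1/3445625) = -1455548/809675 + (4*((1/2)*(-1/6)*5)*1422)*(1/3445625) = -1455548/809675 + (4*(-5/12)*1422)*(1/3445625) = -1455548/809675 - 2370*1/3445625 = -1455548/809675 - 474/689125 = -40137532058/22318691375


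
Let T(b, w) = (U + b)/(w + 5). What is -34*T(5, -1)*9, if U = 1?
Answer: -459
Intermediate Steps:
T(b, w) = (1 + b)/(5 + w) (T(b, w) = (1 + b)/(w + 5) = (1 + b)/(5 + w))
-34*T(5, -1)*9 = -34*(1 + 5)/(5 - 1)*9 = -34*6/4*9 = -17*6/2*9 = -34*3/2*9 = -51*9 = -459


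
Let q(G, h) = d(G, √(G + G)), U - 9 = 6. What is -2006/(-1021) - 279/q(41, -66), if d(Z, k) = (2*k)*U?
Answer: 2006/1021 - 93*√82/820 ≈ 0.93773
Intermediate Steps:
U = 15 (U = 9 + 6 = 15)
d(Z, k) = 30*k (d(Z, k) = (2*k)*15 = 30*k)
q(G, h) = 30*√2*√G (q(G, h) = 30*√(G + G) = 30*√(2*G) = 30*(√2*√G) = 30*√2*√G)
-2006/(-1021) - 279/q(41, -66) = -2006/(-1021) - 279*√82/2460 = -2006*(-1/1021) - 279*√82/2460 = 2006/1021 - 93*√82/820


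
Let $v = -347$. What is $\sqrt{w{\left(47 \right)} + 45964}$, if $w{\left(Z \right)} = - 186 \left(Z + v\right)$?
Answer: $2 \sqrt{25441} \approx 319.0$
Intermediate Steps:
$w{\left(Z \right)} = 64542 - 186 Z$ ($w{\left(Z \right)} = - 186 \left(Z - 347\right) = - 186 \left(-347 + Z\right) = 64542 - 186 Z$)
$\sqrt{w{\left(47 \right)} + 45964} = \sqrt{\left(64542 - 8742\right) + 45964} = \sqrt{55800 + 45964} = \sqrt{101764} = 2 \sqrt{25441}$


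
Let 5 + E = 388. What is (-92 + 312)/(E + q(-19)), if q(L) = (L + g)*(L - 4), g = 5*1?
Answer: 44/141 ≈ 0.31206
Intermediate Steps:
E = 383 (E = -5 + 388 = 383)
g = 5
q(L) = (-4 + L)*(5 + L) (q(L) = (L + 5)*(L - 4) = (5 + L)*(-4 + L) = (-4 + L)*(5 + L))
(-92 + 312)/(E + q(-19)) = (-92 + 312)/(383 + (-20 - 19 + (-19)**2)) = 220/(383 + (-20 - 19 + 361)) = 220/(383 + 322) = 220/705 = 220*(1/705) = 44/141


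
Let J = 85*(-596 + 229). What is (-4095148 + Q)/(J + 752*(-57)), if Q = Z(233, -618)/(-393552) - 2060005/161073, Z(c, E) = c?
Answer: 28843856096969953/521627171264496 ≈ 55.296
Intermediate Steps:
J = -31195 (J = 85*(-367) = -31195)
Q = -90084068641/7043400144 (Q = 233/(-393552) - 2060005/161073 = 233*(-1/393552) - 2060005*1/161073 = -233/393552 - 2060005/161073 = -90084068641/7043400144 ≈ -12.790)
(-4095148 + Q)/(J + 752*(-57)) = (-4095148 - 90084068641/7043400144)/(-31195 + 752*(-57)) = -28843856096969953/(7043400144*(-31195 - 42864)) = -28843856096969953/7043400144/(-74059) = -28843856096969953/7043400144*(-1/74059) = 28843856096969953/521627171264496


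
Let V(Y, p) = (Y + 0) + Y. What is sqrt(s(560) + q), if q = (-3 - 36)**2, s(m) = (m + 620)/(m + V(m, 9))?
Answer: sqrt(2684283)/42 ≈ 39.009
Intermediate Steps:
V(Y, p) = 2*Y (V(Y, p) = Y + Y = 2*Y)
s(m) = (620 + m)/(3*m) (s(m) = (m + 620)/(m + 2*m) = (620 + m)/((3*m)) = (620 + m)*(1/(3*m)) = (620 + m)/(3*m))
q = 1521 (q = (-39)**2 = 1521)
sqrt(s(560) + q) = sqrt((1/3)*(620 + 560)/560 + 1521) = sqrt((1/3)*(1/560)*1180 + 1521) = sqrt(59/84 + 1521) = sqrt(127823/84) = sqrt(2684283)/42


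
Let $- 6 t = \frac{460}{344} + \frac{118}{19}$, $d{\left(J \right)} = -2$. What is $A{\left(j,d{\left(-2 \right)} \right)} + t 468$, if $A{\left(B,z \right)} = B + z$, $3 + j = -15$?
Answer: $- \frac{497327}{817} \approx -608.72$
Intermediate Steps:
$j = -18$ ($j = -3 - 15 = -18$)
$t = - \frac{4111}{3268}$ ($t = - \frac{\frac{460}{344} + \frac{118}{19}}{6} = - \frac{460 \cdot \frac{1}{344} + 118 \cdot \frac{1}{19}}{6} = - \frac{\frac{115}{86} + \frac{118}{19}}{6} = \left(- \frac{1}{6}\right) \frac{12333}{1634} = - \frac{4111}{3268} \approx -1.258$)
$A{\left(j,d{\left(-2 \right)} \right)} + t 468 = \left(-18 - 2\right) - \frac{480987}{817} = -20 - \frac{480987}{817} = - \frac{497327}{817}$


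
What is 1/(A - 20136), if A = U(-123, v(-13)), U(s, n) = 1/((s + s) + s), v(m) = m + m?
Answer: -369/7430185 ≈ -4.9662e-5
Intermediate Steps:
v(m) = 2*m
U(s, n) = 1/(3*s) (U(s, n) = 1/(2*s + s) = 1/(3*s))
A = -1/369 (A = (1/3)/(-123) = (1/3)*(-1/123) = -1/369 ≈ -0.0027100)
1/(A - 20136) = 1/(-1/369 - 20136) = 1/(-7430185/369) = -369/7430185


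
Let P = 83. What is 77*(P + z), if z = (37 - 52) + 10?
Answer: 6006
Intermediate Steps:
z = -5 (z = -15 + 10 = -5)
77*(P + z) = 77*(83 - 5) = 77*78 = 6006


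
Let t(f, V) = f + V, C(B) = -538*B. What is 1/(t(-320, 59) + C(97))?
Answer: -1/52447 ≈ -1.9067e-5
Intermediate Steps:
t(f, V) = V + f
1/(t(-320, 59) + C(97)) = 1/((59 - 320) - 538*97) = 1/(-261 - 52186) = 1/(-52447) = -1/52447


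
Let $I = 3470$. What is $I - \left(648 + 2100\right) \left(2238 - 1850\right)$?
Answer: $-1062754$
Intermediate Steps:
$I - \left(648 + 2100\right) \left(2238 - 1850\right) = 3470 - \left(648 + 2100\right) \left(2238 - 1850\right) = 3470 - 2748 \cdot 388 = 3470 - 1066224 = -1062754$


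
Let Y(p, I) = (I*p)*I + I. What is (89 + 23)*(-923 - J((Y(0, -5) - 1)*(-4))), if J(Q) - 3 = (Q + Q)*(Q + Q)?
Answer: -361760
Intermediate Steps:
Y(p, I) = I + p*I**2 (Y(p, I) = p*I**2 + I = I + p*I**2)
J(Q) = 3 + 4*Q**2 (J(Q) = 3 + (Q + Q)*(Q + Q) = 3 + (2*Q)*(2*Q) = 3 + 4*Q**2)
(89 + 23)*(-923 - J((Y(0, -5) - 1)*(-4))) = (89 + 23)*(-923 - (3 + 4*((-5*(1 - 5*0) - 1)*(-4))**2)) = 112*(-923 - (3 + 4*((-5*(1 + 0) - 1)*(-4))**2)) = 112*(-923 - (3 + 4*((-5*1 - 1)*(-4))**2)) = 112*(-923 - (3 + 4*((-5 - 1)*(-4))**2)) = 112*(-923 - (3 + 4*(-6*(-4))**2)) = 112*(-923 - (3 + 4*24**2)) = 112*(-923 - (3 + 4*576)) = 112*(-923 - (3 + 2304)) = 112*(-923 - 1*2307) = 112*(-923 - 2307) = 112*(-3230) = -361760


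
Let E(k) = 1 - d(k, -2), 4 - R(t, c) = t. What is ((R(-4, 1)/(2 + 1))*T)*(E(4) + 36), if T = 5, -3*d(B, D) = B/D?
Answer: 4360/9 ≈ 484.44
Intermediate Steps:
d(B, D) = -B/(3*D)
R(t, c) = 4 - t
E(k) = 1 - k/6 (E(k) = 1 - (-1)*k/(3*(-2)) = 1 - (-1)*k*(-1)/(3*2) = 1 - k/6)
((R(-4, 1)/(2 + 1))*T)*(E(4) + 36) = (((4 - 1*(-4))/(2 + 1))*5)*((1 - ⅙*4) + 36) = (((4 + 4)/3)*5)*((1 - ⅔) + 36) = ((8*(⅓))*5)*(⅓ + 36) = ((8/3)*5)*(109/3) = (40/3)*(109/3) = 4360/9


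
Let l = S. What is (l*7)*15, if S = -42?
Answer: -4410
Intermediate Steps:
l = -42
(l*7)*15 = -42*7*15 = -294*15 = -4410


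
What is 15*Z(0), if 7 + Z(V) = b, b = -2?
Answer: -135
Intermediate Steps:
Z(V) = -9 (Z(V) = -7 - 2 = -9)
15*Z(0) = 15*(-9) = -135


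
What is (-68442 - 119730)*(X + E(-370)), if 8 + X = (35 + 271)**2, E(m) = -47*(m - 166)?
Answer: -22358597040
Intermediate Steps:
E(m) = 7802 - 47*m (E(m) = -47*(-166 + m) = 7802 - 47*m)
X = 93628 (X = -8 + (35 + 271)**2 = -8 + 306**2 = -8 + 93636 = 93628)
(-68442 - 119730)*(X + E(-370)) = (-68442 - 119730)*(93628 + (7802 - 47*(-370))) = -188172*(93628 + (7802 + 17390)) = -188172*(93628 + 25192) = -188172*118820 = -22358597040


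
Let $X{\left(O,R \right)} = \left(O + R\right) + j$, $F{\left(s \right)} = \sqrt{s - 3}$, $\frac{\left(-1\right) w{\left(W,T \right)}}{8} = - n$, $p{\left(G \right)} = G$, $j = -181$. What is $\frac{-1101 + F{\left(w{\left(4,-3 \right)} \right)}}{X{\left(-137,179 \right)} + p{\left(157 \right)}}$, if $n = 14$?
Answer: $- \frac{367}{6} + \frac{\sqrt{109}}{18} \approx -60.587$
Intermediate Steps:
$w{\left(W,T \right)} = 112$ ($w{\left(W,T \right)} = - 8 \left(\left(-1\right) 14\right) = \left(-8\right) \left(-14\right) = 112$)
$F{\left(s \right)} = \sqrt{-3 + s}$
$X{\left(O,R \right)} = -181 + O + R$ ($X{\left(O,R \right)} = \left(O + R\right) - 181 = -181 + O + R$)
$\frac{-1101 + F{\left(w{\left(4,-3 \right)} \right)}}{X{\left(-137,179 \right)} + p{\left(157 \right)}} = \frac{-1101 + \sqrt{-3 + 112}}{\left(-181 - 137 + 179\right) + 157} = \frac{-1101 + \sqrt{109}}{-139 + 157} = \frac{-1101 + \sqrt{109}}{18} = \left(-1101 + \sqrt{109}\right) \frac{1}{18} = - \frac{367}{6} + \frac{\sqrt{109}}{18}$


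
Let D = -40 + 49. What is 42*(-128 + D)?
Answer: -4998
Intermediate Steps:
D = 9
42*(-128 + D) = 42*(-128 + 9) = 42*(-119) = -4998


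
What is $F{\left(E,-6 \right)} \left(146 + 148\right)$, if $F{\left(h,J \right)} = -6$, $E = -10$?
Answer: $-1764$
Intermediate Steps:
$F{\left(E,-6 \right)} \left(146 + 148\right) = - 6 \left(146 + 148\right) = \left(-6\right) 294 = -1764$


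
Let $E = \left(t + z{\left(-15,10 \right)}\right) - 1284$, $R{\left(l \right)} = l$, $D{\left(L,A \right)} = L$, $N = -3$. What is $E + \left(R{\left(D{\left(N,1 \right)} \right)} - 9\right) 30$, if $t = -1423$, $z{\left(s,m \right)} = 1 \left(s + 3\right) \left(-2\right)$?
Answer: $-3043$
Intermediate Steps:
$z{\left(s,m \right)} = -6 - 2 s$ ($z{\left(s,m \right)} = 1 \left(3 + s\right) \left(-2\right) = \left(3 + s\right) \left(-2\right) = -6 - 2 s$)
$E = -2683$ ($E = \left(-1423 - -24\right) - 1284 = \left(-1423 + \left(-6 + 30\right)\right) - 1284 = \left(-1423 + 24\right) - 1284 = -1399 - 1284 = -2683$)
$E + \left(R{\left(D{\left(N,1 \right)} \right)} - 9\right) 30 = -2683 + \left(-3 - 9\right) 30 = -2683 - 360 = -3043$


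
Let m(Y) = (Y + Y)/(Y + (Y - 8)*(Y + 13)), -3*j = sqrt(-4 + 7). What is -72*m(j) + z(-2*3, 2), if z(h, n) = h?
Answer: -577086/96613 - 44784*sqrt(3)/96613 ≈ -6.7760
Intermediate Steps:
j = -sqrt(3)/3 (j = -sqrt(-4 + 7)/3 = -sqrt(3)/3 ≈ -0.57735)
m(Y) = 2*Y/(Y + (-8 + Y)*(13 + Y)) (m(Y) = (2*Y)/(Y + (-8 + Y)*(13 + Y)) = 2*Y/(Y + (-8 + Y)*(13 + Y)))
-72*m(j) + z(-2*3, 2) = -144*(-sqrt(3)/3)/(-104 + (-sqrt(3)/3)**2 + 6*(-sqrt(3)/3)) - 2*3 = -144*(-sqrt(3)/3)/(-104 + 1/3 - 2*sqrt(3)) - 6 = -144*(-sqrt(3)/3)/(-311/3 - 2*sqrt(3)) - 6 = -(-48)*sqrt(3)/(-311/3 - 2*sqrt(3)) - 6 = 48*sqrt(3)/(-311/3 - 2*sqrt(3)) - 6 = -6 + 48*sqrt(3)/(-311/3 - 2*sqrt(3))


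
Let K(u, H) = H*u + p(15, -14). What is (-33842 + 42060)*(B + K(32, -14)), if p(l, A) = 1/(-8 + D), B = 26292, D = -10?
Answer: 1911469819/9 ≈ 2.1239e+8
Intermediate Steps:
p(l, A) = -1/18 (p(l, A) = 1/(-8 - 10) = 1/(-18) = -1/18)
K(u, H) = -1/18 + H*u (K(u, H) = H*u - 1/18 = -1/18 + H*u)
(-33842 + 42060)*(B + K(32, -14)) = (-33842 + 42060)*(26292 + (-1/18 - 14*32)) = 8218*(26292 + (-1/18 - 448)) = 8218*(26292 - 8065/18) = 8218*(465191/18) = 1911469819/9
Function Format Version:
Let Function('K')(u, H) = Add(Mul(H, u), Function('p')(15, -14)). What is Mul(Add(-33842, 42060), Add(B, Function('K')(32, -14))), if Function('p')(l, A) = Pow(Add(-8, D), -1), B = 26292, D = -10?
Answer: Rational(1911469819, 9) ≈ 2.1239e+8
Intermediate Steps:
Function('p')(l, A) = Rational(-1, 18) (Function('p')(l, A) = Pow(Add(-8, -10), -1) = Pow(-18, -1) = Rational(-1, 18))
Function('K')(u, H) = Add(Rational(-1, 18), Mul(H, u)) (Function('K')(u, H) = Add(Mul(H, u), Rational(-1, 18)) = Add(Rational(-1, 18), Mul(H, u)))
Mul(Add(-33842, 42060), Add(B, Function('K')(32, -14))) = Mul(Add(-33842, 42060), Add(26292, Add(Rational(-1, 18), Mul(-14, 32)))) = Mul(8218, Add(26292, Add(Rational(-1, 18), -448))) = Mul(8218, Add(26292, Rational(-8065, 18))) = Mul(8218, Rational(465191, 18)) = Rational(1911469819, 9)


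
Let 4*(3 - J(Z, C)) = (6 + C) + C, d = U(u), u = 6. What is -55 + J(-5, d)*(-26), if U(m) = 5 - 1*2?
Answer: -55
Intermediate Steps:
U(m) = 3 (U(m) = 5 - 2 = 3)
d = 3
J(Z, C) = 3/2 - C/2 (J(Z, C) = 3 - ((6 + C) + C)/4 = 3 - (6 + 2*C)/4 = 3 + (-3/2 - C/2) = 3/2 - C/2)
-55 + J(-5, d)*(-26) = -55 + (3/2 - 1/2*3)*(-26) = -55 + (3/2 - 3/2)*(-26) = -55 + 0*(-26) = -55 + 0 = -55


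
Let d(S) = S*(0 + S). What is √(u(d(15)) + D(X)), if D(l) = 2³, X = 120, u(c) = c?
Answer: √233 ≈ 15.264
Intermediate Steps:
d(S) = S² (d(S) = S*S = S²)
D(l) = 8
√(u(d(15)) + D(X)) = √(15² + 8) = √(225 + 8) = √233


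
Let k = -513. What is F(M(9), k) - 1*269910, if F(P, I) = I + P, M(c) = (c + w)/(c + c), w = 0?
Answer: -540845/2 ≈ -2.7042e+5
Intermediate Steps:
M(c) = ½ (M(c) = (c + 0)/(c + c) = c/((2*c)) = c*(1/(2*c)) = ½)
F(M(9), k) - 1*269910 = (-513 + ½) - 1*269910 = -1025/2 - 269910 = -540845/2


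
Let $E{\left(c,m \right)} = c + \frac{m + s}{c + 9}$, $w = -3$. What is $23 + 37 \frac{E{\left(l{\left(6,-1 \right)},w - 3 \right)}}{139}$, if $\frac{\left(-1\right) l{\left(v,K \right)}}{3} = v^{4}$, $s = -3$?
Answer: $- \frac{60623992}{59909} \approx -1011.9$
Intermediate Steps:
$l{\left(v,K \right)} = - 3 v^{4}$
$E{\left(c,m \right)} = c + \frac{-3 + m}{9 + c}$ ($E{\left(c,m \right)} = c + \frac{m - 3}{c + 9} = c + \frac{-3 + m}{9 + c}$)
$23 + 37 \frac{E{\left(l{\left(6,-1 \right)},w - 3 \right)}}{139} = 23 + 37 \frac{\frac{1}{9 - 3 \cdot 6^{4}} \left(-3 - 6 + \left(- 3 \cdot 6^{4}\right)^{2} + 9 \left(- 3 \cdot 6^{4}\right)\right)}{139} = 23 + 37 \frac{-3 - 6 + \left(\left(-3\right) 1296\right)^{2} + 9 \left(\left(-3\right) 1296\right)}{9 - 3888} \cdot \frac{1}{139} = 23 + 37 \frac{-3 - 6 + \left(-3888\right)^{2} + 9 \left(-3888\right)}{9 - 3888} \cdot \frac{1}{139} = 23 + 37 \frac{-3 - 6 + 15116544 - 34992}{-3879} \cdot \frac{1}{139} = 23 + 37 \left(- \frac{1}{3879}\right) 15081543 \cdot \frac{1}{139} = 23 + 37 \left(\left(- \frac{1675727}{431}\right) \frac{1}{139}\right) = 23 + 37 \left(- \frac{1675727}{59909}\right) = 23 - \frac{62001899}{59909} = - \frac{60623992}{59909}$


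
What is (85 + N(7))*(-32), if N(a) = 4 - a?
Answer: -2624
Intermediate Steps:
(85 + N(7))*(-32) = (85 + (4 - 1*7))*(-32) = (85 + (4 - 7))*(-32) = (85 - 3)*(-32) = 82*(-32) = -2624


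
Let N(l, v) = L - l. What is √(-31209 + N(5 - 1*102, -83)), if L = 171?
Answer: I*√30941 ≈ 175.9*I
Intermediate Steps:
N(l, v) = 171 - l
√(-31209 + N(5 - 1*102, -83)) = √(-31209 + (171 - (5 - 1*102))) = √(-31209 + (171 - (5 - 102))) = √(-31209 + (171 - 1*(-97))) = √(-31209 + (171 + 97)) = √(-31209 + 268) = √(-30941) = I*√30941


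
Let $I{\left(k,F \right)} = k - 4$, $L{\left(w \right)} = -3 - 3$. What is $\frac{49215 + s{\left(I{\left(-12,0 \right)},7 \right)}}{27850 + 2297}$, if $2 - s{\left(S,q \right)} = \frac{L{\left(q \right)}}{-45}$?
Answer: $\frac{738253}{452205} \approx 1.6326$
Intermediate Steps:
$L{\left(w \right)} = -6$ ($L{\left(w \right)} = -3 - 3 = -6$)
$I{\left(k,F \right)} = -4 + k$
$s{\left(S,q \right)} = \frac{28}{15}$ ($s{\left(S,q \right)} = 2 - - \frac{6}{-45} = 2 - \left(-6\right) \left(- \frac{1}{45}\right) = 2 - \frac{2}{15} = \frac{28}{15}$)
$\frac{49215 + s{\left(I{\left(-12,0 \right)},7 \right)}}{27850 + 2297} = \frac{49215 + \frac{28}{15}}{27850 + 2297} = \frac{738253}{15 \cdot 30147} = \frac{738253}{15} \cdot \frac{1}{30147} = \frac{738253}{452205}$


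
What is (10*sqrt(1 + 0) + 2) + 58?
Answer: 70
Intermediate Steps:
(10*sqrt(1 + 0) + 2) + 58 = (10*sqrt(1) + 2) + 58 = (10*1 + 2) + 58 = (10 + 2) + 58 = 12 + 58 = 70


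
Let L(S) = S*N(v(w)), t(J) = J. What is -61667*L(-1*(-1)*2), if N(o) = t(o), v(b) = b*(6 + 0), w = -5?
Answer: 3700020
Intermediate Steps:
v(b) = 6*b (v(b) = b*6 = 6*b)
N(o) = o
L(S) = -30*S (L(S) = S*(6*(-5)) = S*(-30) = -30*S)
-61667*L(-1*(-1)*2) = -(-1850010)*-1*(-1)*2 = -(-1850010)*1*2 = -(-1850010)*2 = -61667*(-60) = 3700020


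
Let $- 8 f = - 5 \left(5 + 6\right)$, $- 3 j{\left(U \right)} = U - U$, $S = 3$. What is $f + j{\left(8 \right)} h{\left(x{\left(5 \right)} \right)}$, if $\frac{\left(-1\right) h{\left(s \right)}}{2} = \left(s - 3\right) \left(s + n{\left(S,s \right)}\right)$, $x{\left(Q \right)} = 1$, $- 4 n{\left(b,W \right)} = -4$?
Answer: $\frac{55}{8} \approx 6.875$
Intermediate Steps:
$n{\left(b,W \right)} = 1$ ($n{\left(b,W \right)} = \left(- \frac{1}{4}\right) \left(-4\right) = 1$)
$h{\left(s \right)} = - 2 \left(1 + s\right) \left(-3 + s\right)$ ($h{\left(s \right)} = - 2 \left(s - 3\right) \left(s + 1\right) = - 2 \left(-3 + s\right) \left(1 + s\right) = - 2 \left(1 + s\right) \left(-3 + s\right)$)
$j{\left(U \right)} = 0$ ($j{\left(U \right)} = - \frac{U - U}{3} = \left(- \frac{1}{3}\right) 0 = 0$)
$f = \frac{55}{8}$ ($f = - \frac{\left(-5\right) \left(5 + 6\right)}{8} = - \frac{\left(-5\right) 11}{8} = \left(- \frac{1}{8}\right) \left(-55\right) = \frac{55}{8} \approx 6.875$)
$f + j{\left(8 \right)} h{\left(x{\left(5 \right)} \right)} = \frac{55}{8} + 0 \left(6 - 2 \cdot 1^{2} + 4 \cdot 1\right) = \frac{55}{8} + 0 \left(6 - 2 + 4\right) = \frac{55}{8} + 0 \cdot 8 = \frac{55}{8} + 0 = \frac{55}{8}$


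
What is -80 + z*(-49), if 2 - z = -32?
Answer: -1746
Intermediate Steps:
z = 34 (z = 2 - 1*(-32) = 2 + 32 = 34)
-80 + z*(-49) = -80 + 34*(-49) = -80 - 1666 = -1746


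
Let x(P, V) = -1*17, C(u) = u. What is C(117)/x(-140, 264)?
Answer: -117/17 ≈ -6.8824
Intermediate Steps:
x(P, V) = -17
C(117)/x(-140, 264) = 117/(-17) = 117*(-1/17) = -117/17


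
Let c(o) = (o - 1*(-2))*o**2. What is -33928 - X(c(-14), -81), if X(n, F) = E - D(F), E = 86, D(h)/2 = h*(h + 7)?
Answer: -22026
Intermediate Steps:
c(o) = o**2*(2 + o) (c(o) = (o + 2)*o**2 = (2 + o)*o**2 = o**2*(2 + o))
D(h) = 2*h*(7 + h) (D(h) = 2*(h*(h + 7)) = 2*(h*(7 + h)) = 2*h*(7 + h))
X(n, F) = 86 - 2*F*(7 + F)
-33928 - X(c(-14), -81) = -33928 - (86 - 2*(-81)*(7 - 81)) = -33928 - (86 - 2*(-81)*(-74)) = -33928 - (86 - 11988) = -33928 - 1*(-11902) = -33928 + 11902 = -22026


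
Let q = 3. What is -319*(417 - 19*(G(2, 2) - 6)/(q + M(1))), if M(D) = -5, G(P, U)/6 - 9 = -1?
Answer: -260304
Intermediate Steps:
G(P, U) = 48 (G(P, U) = 54 + 6*(-1) = 54 - 6 = 48)
-319*(417 - 19*(G(2, 2) - 6)/(q + M(1))) = -319*(417 - 19*(48 - 6)/(3 - 5)) = -319*(417 - 798/(-2)) = -319*(417 - 798*(-1)/2) = -319*(417 - 19*(-21)) = -319*(417 + 399) = -319*816 = -260304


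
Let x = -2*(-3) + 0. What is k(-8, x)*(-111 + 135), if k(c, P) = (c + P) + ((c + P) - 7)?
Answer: -264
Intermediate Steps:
x = 6 (x = 6 + 0 = 6)
k(c, P) = -7 + 2*P + 2*c (k(c, P) = (P + c) + ((P + c) - 7) = (P + c) + (-7 + P + c) = -7 + 2*P + 2*c)
k(-8, x)*(-111 + 135) = (-7 + 2*6 + 2*(-8))*(-111 + 135) = (-7 + 12 - 16)*24 = -11*24 = -264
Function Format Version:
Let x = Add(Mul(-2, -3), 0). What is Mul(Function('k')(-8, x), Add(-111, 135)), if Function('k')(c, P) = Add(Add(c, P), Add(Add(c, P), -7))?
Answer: -264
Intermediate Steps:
x = 6 (x = Add(6, 0) = 6)
Function('k')(c, P) = Add(-7, Mul(2, P), Mul(2, c)) (Function('k')(c, P) = Add(Add(P, c), Add(Add(P, c), -7)) = Add(Add(P, c), Add(-7, P, c)) = Add(-7, Mul(2, P), Mul(2, c)))
Mul(Function('k')(-8, x), Add(-111, 135)) = Mul(Add(-7, Mul(2, 6), Mul(2, -8)), Add(-111, 135)) = Mul(Add(-7, 12, -16), 24) = Mul(-11, 24) = -264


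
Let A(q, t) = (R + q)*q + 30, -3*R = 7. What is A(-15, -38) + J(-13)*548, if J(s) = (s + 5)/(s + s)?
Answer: 5962/13 ≈ 458.62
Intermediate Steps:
R = -7/3 (R = -⅓*7 = -7/3 ≈ -2.3333)
J(s) = (5 + s)/(2*s) (J(s) = (5 + s)/((2*s)) = (5 + s)*(1/(2*s)) = (5 + s)/(2*s))
A(q, t) = 30 + q*(-7/3 + q) (A(q, t) = (-7/3 + q)*q + 30 = q*(-7/3 + q) + 30 = 30 + q*(-7/3 + q))
A(-15, -38) + J(-13)*548 = (30 + (-15)² - 7/3*(-15)) + ((½)*(5 - 13)/(-13))*548 = (30 + 225 + 35) + ((½)*(-1/13)*(-8))*548 = 290 + (4/13)*548 = 290 + 2192/13 = 5962/13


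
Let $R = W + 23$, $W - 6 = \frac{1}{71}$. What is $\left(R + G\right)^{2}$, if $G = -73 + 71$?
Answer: $\frac{3678724}{5041} \approx 729.76$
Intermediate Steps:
$W = \frac{427}{71}$ ($W = 6 + \frac{1}{71} = \frac{427}{71} \approx 6.0141$)
$R = \frac{2060}{71}$ ($R = \frac{427}{71} + 23 = \frac{2060}{71} \approx 29.014$)
$G = -2$
$\left(R + G\right)^{2} = \left(\frac{2060}{71} - 2\right)^{2} = \left(\frac{1918}{71}\right)^{2} = \frac{3678724}{5041}$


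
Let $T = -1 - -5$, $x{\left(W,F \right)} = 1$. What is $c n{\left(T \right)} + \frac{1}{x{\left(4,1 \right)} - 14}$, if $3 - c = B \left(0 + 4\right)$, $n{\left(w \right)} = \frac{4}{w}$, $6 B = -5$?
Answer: $\frac{244}{39} \approx 6.2564$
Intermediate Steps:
$T = 4$ ($T = -1 + 5 = 4$)
$B = - \frac{5}{6}$ ($B = \frac{1}{6} \left(-5\right) = - \frac{5}{6} \approx -0.83333$)
$c = \frac{19}{3}$ ($c = 3 - - \frac{5 \left(0 + 4\right)}{6} = 3 - \left(- \frac{5}{6}\right) 4 = 3 - - \frac{10}{3} = 3 + \frac{10}{3} = \frac{19}{3} \approx 6.3333$)
$c n{\left(T \right)} + \frac{1}{x{\left(4,1 \right)} - 14} = \frac{19 \cdot \frac{4}{4}}{3} + \frac{1}{1 - 14} = \frac{19 \cdot 4 \cdot \frac{1}{4}}{3} + \frac{1}{-13} = \frac{19}{3} \cdot 1 - \frac{1}{13} = \frac{19}{3} - \frac{1}{13} = \frac{244}{39}$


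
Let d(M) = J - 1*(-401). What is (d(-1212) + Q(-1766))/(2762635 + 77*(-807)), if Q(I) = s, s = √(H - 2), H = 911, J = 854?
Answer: 1255/2700496 + 3*√101/2700496 ≈ 0.00047589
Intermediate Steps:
d(M) = 1255 (d(M) = 854 - 1*(-401) = 854 + 401 = 1255)
s = 3*√101 (s = √(911 - 2) = √909 = 3*√101 ≈ 30.150)
Q(I) = 3*√101
(d(-1212) + Q(-1766))/(2762635 + 77*(-807)) = (1255 + 3*√101)/(2762635 + 77*(-807)) = (1255 + 3*√101)/(2762635 - 62139) = (1255 + 3*√101)/2700496 = (1255 + 3*√101)*(1/2700496) = 1255/2700496 + 3*√101/2700496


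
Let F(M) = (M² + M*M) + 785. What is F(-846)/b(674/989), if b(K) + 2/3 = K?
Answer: 4249387839/44 ≈ 9.6577e+7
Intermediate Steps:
F(M) = 785 + 2*M² (F(M) = (M² + M²) + 785 = 2*M² + 785 = 785 + 2*M²)
b(K) = -⅔ + K
F(-846)/b(674/989) = (785 + 2*(-846)²)/(-⅔ + 674/989) = (785 + 2*715716)/(-⅔ + 674*(1/989)) = (785 + 1431432)/(-⅔ + 674/989) = 1432217/(44/2967) = 1432217*(2967/44) = 4249387839/44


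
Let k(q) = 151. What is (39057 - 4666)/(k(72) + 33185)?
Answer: 34391/33336 ≈ 1.0316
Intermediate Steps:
(39057 - 4666)/(k(72) + 33185) = (39057 - 4666)/(151 + 33185) = 34391/33336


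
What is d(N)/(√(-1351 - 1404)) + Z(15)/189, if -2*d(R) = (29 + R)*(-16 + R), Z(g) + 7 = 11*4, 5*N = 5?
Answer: 37/189 - 45*I*√2755/551 ≈ 0.19577 - 4.2867*I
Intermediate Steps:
N = 1 (N = (⅕)*5 = 1)
Z(g) = 37 (Z(g) = -7 + 11*4 = -7 + 44 = 37)
d(R) = -(-16 + R)*(29 + R)/2 (d(R) = -(29 + R)*(-16 + R)/2 = -(-16 + R)*(29 + R)/2)
d(N)/(√(-1351 - 1404)) + Z(15)/189 = (232 - 13/2*1 - ½*1²)/(√(-1351 - 1404)) + 37/189 = (232 - 13/2 - ½*1)/(√(-2755)) + 37*(1/189) = (232 - 13/2 - ½)/((I*√2755)) + 37/189 = 225*(-I*√2755/2755) + 37/189 = -45*I*√2755/551 + 37/189 = 37/189 - 45*I*√2755/551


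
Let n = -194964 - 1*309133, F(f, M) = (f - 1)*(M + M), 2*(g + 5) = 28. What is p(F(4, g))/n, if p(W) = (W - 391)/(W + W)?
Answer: 337/54442476 ≈ 6.1900e-6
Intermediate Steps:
g = 9 (g = -5 + (1/2)*28 = -5 + 14 = 9)
F(f, M) = 2*M*(-1 + f) (F(f, M) = (-1 + f)*(2*M) = 2*M*(-1 + f))
p(W) = (-391 + W)/(2*W) (p(W) = (-391 + W)/((2*W)) = (-391 + W)*(1/(2*W)) = (-391 + W)/(2*W))
n = -504097 (n = -194964 - 309133 = -504097)
p(F(4, g))/n = ((-391 + 2*9*(-1 + 4))/(2*((2*9*(-1 + 4)))))/(-504097) = ((-391 + 2*9*3)/(2*((2*9*3))))*(-1/504097) = ((1/2)*(-391 + 54)/54)*(-1/504097) = ((1/2)*(1/54)*(-337))*(-1/504097) = -337/108*(-1/504097) = 337/54442476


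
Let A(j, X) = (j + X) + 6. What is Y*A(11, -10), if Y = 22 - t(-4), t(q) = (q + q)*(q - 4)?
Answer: -294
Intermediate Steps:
t(q) = 2*q*(-4 + q) (t(q) = (2*q)*(-4 + q) = 2*q*(-4 + q))
A(j, X) = 6 + X + j (A(j, X) = (X + j) + 6 = 6 + X + j)
Y = -42 (Y = 22 - 2*(-4)*(-4 - 4) = 22 - 2*(-4)*(-8) = 22 - 1*64 = 22 - 64 = -42)
Y*A(11, -10) = -42*(6 - 10 + 11) = -42*7 = -294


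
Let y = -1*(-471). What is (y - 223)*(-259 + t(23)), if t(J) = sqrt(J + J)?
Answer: -64232 + 248*sqrt(46) ≈ -62550.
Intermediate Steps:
t(J) = sqrt(2)*sqrt(J) (t(J) = sqrt(2*J) = sqrt(2)*sqrt(J))
y = 471
(y - 223)*(-259 + t(23)) = (471 - 223)*(-259 + sqrt(2)*sqrt(23)) = 248*(-259 + sqrt(46)) = -64232 + 248*sqrt(46)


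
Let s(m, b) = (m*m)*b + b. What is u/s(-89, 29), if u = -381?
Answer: -381/229738 ≈ -0.0016584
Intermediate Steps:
s(m, b) = b + b*m² (s(m, b) = m²*b + b = b*m² + b = b + b*m²)
u/s(-89, 29) = -381*1/(29*(1 + (-89)²)) = -381*1/(29*(1 + 7921)) = -381/(29*7922) = -381/229738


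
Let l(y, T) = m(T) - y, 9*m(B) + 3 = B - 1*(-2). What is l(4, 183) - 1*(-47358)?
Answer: 426368/9 ≈ 47374.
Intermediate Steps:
m(B) = -⅑ + B/9 (m(B) = -⅓ + (B - 1*(-2))/9 = -⅓ + (B + 2)/9 = -⅓ + (2 + B)/9 = -⅓ + (2/9 + B/9) = -⅑ + B/9)
l(y, T) = -⅑ - y + T/9 (l(y, T) = (-⅑ + T/9) - y = -⅑ - y + T/9)
l(4, 183) - 1*(-47358) = (-⅑ - 1*4 + (⅑)*183) - 1*(-47358) = (-⅑ - 4 + 61/3) + 47358 = 146/9 + 47358 = 426368/9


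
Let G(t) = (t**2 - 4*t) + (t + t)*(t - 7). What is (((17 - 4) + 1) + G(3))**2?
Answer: 169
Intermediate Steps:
G(t) = t**2 - 4*t + 2*t*(-7 + t) (G(t) = (t**2 - 4*t) + (2*t)*(-7 + t) = (t**2 - 4*t) + 2*t*(-7 + t) = t**2 - 4*t + 2*t*(-7 + t))
(((17 - 4) + 1) + G(3))**2 = (((17 - 4) + 1) + 3*3*(-6 + 3))**2 = ((13 + 1) + 3*3*(-3))**2 = (14 - 27)**2 = (-13)**2 = 169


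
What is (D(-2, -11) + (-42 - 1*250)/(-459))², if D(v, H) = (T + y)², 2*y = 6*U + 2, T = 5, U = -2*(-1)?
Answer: 4407366544/210681 ≈ 20920.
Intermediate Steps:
U = 2
y = 7 (y = (6*2 + 2)/2 = (12 + 2)/2 = (½)*14 = 7)
D(v, H) = 144 (D(v, H) = (5 + 7)² = 12² = 144)
(D(-2, -11) + (-42 - 1*250)/(-459))² = (144 + (-42 - 1*250)/(-459))² = (144 + (-42 - 250)*(-1/459))² = (144 - 292*(-1/459))² = (144 + 292/459)² = (66388/459)² = 4407366544/210681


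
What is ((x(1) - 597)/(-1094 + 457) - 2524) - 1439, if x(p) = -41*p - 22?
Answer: -2523771/637 ≈ -3962.0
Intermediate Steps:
x(p) = -22 - 41*p
((x(1) - 597)/(-1094 + 457) - 2524) - 1439 = (((-22 - 41*1) - 597)/(-1094 + 457) - 2524) - 1439 = (((-22 - 41) - 597)/(-637) - 2524) - 1439 = ((-63 - 597)*(-1/637) - 2524) - 1439 = (-660*(-1/637) - 2524) - 1439 = (660/637 - 2524) - 1439 = -1607128/637 - 1439 = -2523771/637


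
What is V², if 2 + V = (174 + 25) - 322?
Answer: 15625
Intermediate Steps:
V = -125 (V = -2 + ((174 + 25) - 322) = -2 + (199 - 322) = -2 - 123 = -125)
V² = (-125)² = 15625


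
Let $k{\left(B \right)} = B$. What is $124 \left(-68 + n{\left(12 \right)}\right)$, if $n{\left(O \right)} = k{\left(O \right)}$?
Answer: $-6944$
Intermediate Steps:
$n{\left(O \right)} = O$
$124 \left(-68 + n{\left(12 \right)}\right) = 124 \left(-68 + 12\right) = 124 \left(-56\right) = -6944$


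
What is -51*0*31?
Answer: 0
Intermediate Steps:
-51*0*31 = 0*31 = 0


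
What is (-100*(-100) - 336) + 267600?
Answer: 277264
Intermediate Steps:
(-100*(-100) - 336) + 267600 = (10000 - 336) + 267600 = 9664 + 267600 = 277264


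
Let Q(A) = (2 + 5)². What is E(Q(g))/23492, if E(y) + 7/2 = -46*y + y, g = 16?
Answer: -631/6712 ≈ -0.094011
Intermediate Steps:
Q(A) = 49 (Q(A) = 7² = 49)
E(y) = -7/2 - 45*y (E(y) = -7/2 + (-46*y + y) = -7/2 - 45*y)
E(Q(g))/23492 = (-7/2 - 45*49)/23492 = (-7/2 - 2205)*(1/23492) = -4417/2*1/23492 = -631/6712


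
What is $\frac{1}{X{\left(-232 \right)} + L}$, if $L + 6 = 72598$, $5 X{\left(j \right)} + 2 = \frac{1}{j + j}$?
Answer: $\frac{2320}{168412511} \approx 1.3776 \cdot 10^{-5}$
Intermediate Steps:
$X{\left(j \right)} = - \frac{2}{5} + \frac{1}{10 j}$ ($X{\left(j \right)} = - \frac{2}{5} + \frac{1}{5 \left(j + j\right)} = - \frac{2}{5} + \frac{1}{5 \cdot 2 j} = - \frac{2}{5} + \frac{\frac{1}{2} \frac{1}{j}}{5} = - \frac{2}{5} + \frac{1}{10 j}$)
$L = 72592$ ($L = -6 + 72598 = 72592$)
$\frac{1}{X{\left(-232 \right)} + L} = \frac{1}{\frac{1 - -928}{10 \left(-232\right)} + 72592} = \frac{1}{\frac{1}{10} \left(- \frac{1}{232}\right) \left(1 + 928\right) + 72592} = \frac{1}{\frac{1}{10} \left(- \frac{1}{232}\right) 929 + 72592} = \frac{1}{- \frac{929}{2320} + 72592} = \frac{1}{\frac{168412511}{2320}} = \frac{2320}{168412511}$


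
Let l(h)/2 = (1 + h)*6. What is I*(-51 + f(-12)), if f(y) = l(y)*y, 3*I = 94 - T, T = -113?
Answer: 105777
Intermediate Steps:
l(h) = 12 + 12*h (l(h) = 2*((1 + h)*6) = 2*(6 + 6*h) = 12 + 12*h)
I = 69 (I = (94 - 1*(-113))/3 = (94 + 113)/3 = (⅓)*207 = 69)
f(y) = y*(12 + 12*y) (f(y) = (12 + 12*y)*y = y*(12 + 12*y))
I*(-51 + f(-12)) = 69*(-51 + 12*(-12)*(1 - 12)) = 69*(-51 + 12*(-12)*(-11)) = 69*(-51 + 1584) = 69*1533 = 105777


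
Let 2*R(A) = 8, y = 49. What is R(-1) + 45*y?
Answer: 2209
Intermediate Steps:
R(A) = 4 (R(A) = (1/2)*8 = 4)
R(-1) + 45*y = 4 + 45*49 = 4 + 2205 = 2209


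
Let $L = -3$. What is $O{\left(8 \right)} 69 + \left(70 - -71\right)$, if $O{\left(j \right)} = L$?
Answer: $-66$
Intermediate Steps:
$O{\left(j \right)} = -3$
$O{\left(8 \right)} 69 + \left(70 - -71\right) = \left(-3\right) 69 + \left(70 - -71\right) = -207 + \left(70 + 71\right) = -207 + 141 = -66$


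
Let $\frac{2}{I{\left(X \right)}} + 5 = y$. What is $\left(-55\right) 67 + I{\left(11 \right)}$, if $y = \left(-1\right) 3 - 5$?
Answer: $- \frac{47907}{13} \approx -3685.2$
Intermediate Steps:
$y = -8$ ($y = -3 - 5 = -8$)
$I{\left(X \right)} = - \frac{2}{13}$ ($I{\left(X \right)} = \frac{2}{-5 - 8} = \frac{2}{-13} = 2 \left(- \frac{1}{13}\right) = - \frac{2}{13}$)
$\left(-55\right) 67 + I{\left(11 \right)} = \left(-55\right) 67 - \frac{2}{13} = -3685 - \frac{2}{13} = - \frac{47907}{13}$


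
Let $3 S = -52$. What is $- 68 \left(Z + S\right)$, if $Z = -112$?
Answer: $\frac{26384}{3} \approx 8794.7$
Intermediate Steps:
$S = - \frac{52}{3}$ ($S = \frac{1}{3} \left(-52\right) = - \frac{52}{3} \approx -17.333$)
$- 68 \left(Z + S\right) = - 68 \left(-112 - \frac{52}{3}\right) = \left(-68\right) \left(- \frac{388}{3}\right) = \frac{26384}{3}$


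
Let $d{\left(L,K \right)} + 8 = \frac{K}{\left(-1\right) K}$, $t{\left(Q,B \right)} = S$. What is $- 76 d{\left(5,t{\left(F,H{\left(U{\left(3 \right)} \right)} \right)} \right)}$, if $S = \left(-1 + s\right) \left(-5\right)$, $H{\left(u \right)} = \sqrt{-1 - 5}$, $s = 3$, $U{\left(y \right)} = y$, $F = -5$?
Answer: $684$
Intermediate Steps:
$H{\left(u \right)} = i \sqrt{6}$ ($H{\left(u \right)} = \sqrt{-6} = i \sqrt{6}$)
$S = -10$ ($S = \left(-1 + 3\right) \left(-5\right) = 2 \left(-5\right) = -10$)
$t{\left(Q,B \right)} = -10$
$d{\left(L,K \right)} = -9$ ($d{\left(L,K \right)} = -8 + \frac{K}{\left(-1\right) K} = -8 + K \left(- \frac{1}{K}\right) = -8 - 1 = -9$)
$- 76 d{\left(5,t{\left(F,H{\left(U{\left(3 \right)} \right)} \right)} \right)} = \left(-76\right) \left(-9\right) = 684$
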